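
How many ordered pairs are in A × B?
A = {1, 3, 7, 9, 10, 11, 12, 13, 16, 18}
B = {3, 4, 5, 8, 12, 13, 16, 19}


Set A = {1, 3, 7, 9, 10, 11, 12, 13, 16, 18} has 10 elements.
Set B = {3, 4, 5, 8, 12, 13, 16, 19} has 8 elements.
|A × B| = |A| × |B| = 10 × 8 = 80

80


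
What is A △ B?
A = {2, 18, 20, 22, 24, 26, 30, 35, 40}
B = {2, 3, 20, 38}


Set A = {2, 18, 20, 22, 24, 26, 30, 35, 40}
Set B = {2, 3, 20, 38}
A △ B = (A \ B) ∪ (B \ A)
Elements in A but not B: {18, 22, 24, 26, 30, 35, 40}
Elements in B but not A: {3, 38}
A △ B = {3, 18, 22, 24, 26, 30, 35, 38, 40}

{3, 18, 22, 24, 26, 30, 35, 38, 40}


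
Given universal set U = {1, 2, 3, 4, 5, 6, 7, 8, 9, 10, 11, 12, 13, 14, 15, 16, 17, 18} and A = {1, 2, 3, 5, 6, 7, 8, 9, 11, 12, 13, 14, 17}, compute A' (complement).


Universal set U = {1, 2, 3, 4, 5, 6, 7, 8, 9, 10, 11, 12, 13, 14, 15, 16, 17, 18}
Set A = {1, 2, 3, 5, 6, 7, 8, 9, 11, 12, 13, 14, 17}
A' = U \ A = elements in U but not in A
Checking each element of U:
1 (in A, exclude), 2 (in A, exclude), 3 (in A, exclude), 4 (not in A, include), 5 (in A, exclude), 6 (in A, exclude), 7 (in A, exclude), 8 (in A, exclude), 9 (in A, exclude), 10 (not in A, include), 11 (in A, exclude), 12 (in A, exclude), 13 (in A, exclude), 14 (in A, exclude), 15 (not in A, include), 16 (not in A, include), 17 (in A, exclude), 18 (not in A, include)
A' = {4, 10, 15, 16, 18}

{4, 10, 15, 16, 18}


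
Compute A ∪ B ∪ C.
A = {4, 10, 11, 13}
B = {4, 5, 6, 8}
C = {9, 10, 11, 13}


Set A = {4, 10, 11, 13}
Set B = {4, 5, 6, 8}
Set C = {9, 10, 11, 13}
First, A ∪ B = {4, 5, 6, 8, 10, 11, 13}
Then, (A ∪ B) ∪ C = {4, 5, 6, 8, 9, 10, 11, 13}

{4, 5, 6, 8, 9, 10, 11, 13}


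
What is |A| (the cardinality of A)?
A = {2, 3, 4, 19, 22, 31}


Set A = {2, 3, 4, 19, 22, 31}
Listing elements: 2, 3, 4, 19, 22, 31
Counting: 6 elements
|A| = 6

6


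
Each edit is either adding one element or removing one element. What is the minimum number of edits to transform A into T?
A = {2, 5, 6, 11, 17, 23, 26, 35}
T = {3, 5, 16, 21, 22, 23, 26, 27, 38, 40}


Set A = {2, 5, 6, 11, 17, 23, 26, 35}
Set T = {3, 5, 16, 21, 22, 23, 26, 27, 38, 40}
Elements to remove from A (in A, not in T): {2, 6, 11, 17, 35} → 5 removals
Elements to add to A (in T, not in A): {3, 16, 21, 22, 27, 38, 40} → 7 additions
Total edits = 5 + 7 = 12

12


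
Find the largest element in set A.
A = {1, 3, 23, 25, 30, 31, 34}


Set A = {1, 3, 23, 25, 30, 31, 34}
Elements in ascending order: 1, 3, 23, 25, 30, 31, 34
The largest element is 34.

34


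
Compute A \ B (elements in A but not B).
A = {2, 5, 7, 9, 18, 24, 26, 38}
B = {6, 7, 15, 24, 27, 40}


Set A = {2, 5, 7, 9, 18, 24, 26, 38}
Set B = {6, 7, 15, 24, 27, 40}
A \ B includes elements in A that are not in B.
Check each element of A:
2 (not in B, keep), 5 (not in B, keep), 7 (in B, remove), 9 (not in B, keep), 18 (not in B, keep), 24 (in B, remove), 26 (not in B, keep), 38 (not in B, keep)
A \ B = {2, 5, 9, 18, 26, 38}

{2, 5, 9, 18, 26, 38}


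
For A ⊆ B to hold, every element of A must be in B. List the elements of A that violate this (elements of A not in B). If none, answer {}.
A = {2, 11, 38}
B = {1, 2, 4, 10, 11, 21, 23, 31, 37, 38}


Set A = {2, 11, 38}
Set B = {1, 2, 4, 10, 11, 21, 23, 31, 37, 38}
Check each element of A against B:
2 ∈ B, 11 ∈ B, 38 ∈ B
Elements of A not in B: {}

{}


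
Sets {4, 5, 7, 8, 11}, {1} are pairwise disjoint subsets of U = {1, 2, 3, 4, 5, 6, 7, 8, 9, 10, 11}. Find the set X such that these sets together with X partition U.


U = {1, 2, 3, 4, 5, 6, 7, 8, 9, 10, 11}
Shown blocks: {4, 5, 7, 8, 11}, {1}
A partition's blocks are pairwise disjoint and cover U, so the missing block = U \ (union of shown blocks).
Union of shown blocks: {1, 4, 5, 7, 8, 11}
Missing block = U \ (union) = {2, 3, 6, 9, 10}

{2, 3, 6, 9, 10}


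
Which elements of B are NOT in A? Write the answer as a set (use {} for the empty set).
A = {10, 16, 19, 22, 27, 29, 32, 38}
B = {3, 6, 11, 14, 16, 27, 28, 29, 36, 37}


Set A = {10, 16, 19, 22, 27, 29, 32, 38}
Set B = {3, 6, 11, 14, 16, 27, 28, 29, 36, 37}
Check each element of B against A:
3 ∉ A (include), 6 ∉ A (include), 11 ∉ A (include), 14 ∉ A (include), 16 ∈ A, 27 ∈ A, 28 ∉ A (include), 29 ∈ A, 36 ∉ A (include), 37 ∉ A (include)
Elements of B not in A: {3, 6, 11, 14, 28, 36, 37}

{3, 6, 11, 14, 28, 36, 37}


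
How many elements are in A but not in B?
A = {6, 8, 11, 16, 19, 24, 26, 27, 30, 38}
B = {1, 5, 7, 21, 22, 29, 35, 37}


Set A = {6, 8, 11, 16, 19, 24, 26, 27, 30, 38}
Set B = {1, 5, 7, 21, 22, 29, 35, 37}
A \ B = {6, 8, 11, 16, 19, 24, 26, 27, 30, 38}
|A \ B| = 10

10


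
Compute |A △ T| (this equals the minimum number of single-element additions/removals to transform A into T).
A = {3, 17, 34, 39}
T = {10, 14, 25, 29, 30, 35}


Set A = {3, 17, 34, 39}
Set T = {10, 14, 25, 29, 30, 35}
Elements to remove from A (in A, not in T): {3, 17, 34, 39} → 4 removals
Elements to add to A (in T, not in A): {10, 14, 25, 29, 30, 35} → 6 additions
Total edits = 4 + 6 = 10

10


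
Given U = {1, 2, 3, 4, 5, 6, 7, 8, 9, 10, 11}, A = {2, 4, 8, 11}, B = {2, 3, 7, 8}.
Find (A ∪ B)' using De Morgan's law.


U = {1, 2, 3, 4, 5, 6, 7, 8, 9, 10, 11}
A = {2, 4, 8, 11}, B = {2, 3, 7, 8}
A ∪ B = {2, 3, 4, 7, 8, 11}
(A ∪ B)' = U \ (A ∪ B) = {1, 5, 6, 9, 10}
Verification via A' ∩ B': A' = {1, 3, 5, 6, 7, 9, 10}, B' = {1, 4, 5, 6, 9, 10, 11}
A' ∩ B' = {1, 5, 6, 9, 10} ✓

{1, 5, 6, 9, 10}


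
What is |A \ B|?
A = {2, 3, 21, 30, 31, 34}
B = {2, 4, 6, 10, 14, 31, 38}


Set A = {2, 3, 21, 30, 31, 34}
Set B = {2, 4, 6, 10, 14, 31, 38}
A \ B = {3, 21, 30, 34}
|A \ B| = 4

4


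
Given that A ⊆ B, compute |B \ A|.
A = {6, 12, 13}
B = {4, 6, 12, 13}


Set A = {6, 12, 13}, |A| = 3
Set B = {4, 6, 12, 13}, |B| = 4
Since A ⊆ B: B \ A = {4}
|B| - |A| = 4 - 3 = 1

1


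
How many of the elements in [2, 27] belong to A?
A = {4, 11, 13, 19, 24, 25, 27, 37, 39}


Set A = {4, 11, 13, 19, 24, 25, 27, 37, 39}
Candidates: [2, 27]
Check each candidate:
2 ∉ A, 27 ∈ A
Count of candidates in A: 1

1


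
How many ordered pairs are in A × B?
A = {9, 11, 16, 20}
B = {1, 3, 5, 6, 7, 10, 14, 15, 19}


Set A = {9, 11, 16, 20} has 4 elements.
Set B = {1, 3, 5, 6, 7, 10, 14, 15, 19} has 9 elements.
|A × B| = |A| × |B| = 4 × 9 = 36

36


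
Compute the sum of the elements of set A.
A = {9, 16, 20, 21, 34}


Set A = {9, 16, 20, 21, 34}
Sum = 9 + 16 + 20 + 21 + 34 = 100

100


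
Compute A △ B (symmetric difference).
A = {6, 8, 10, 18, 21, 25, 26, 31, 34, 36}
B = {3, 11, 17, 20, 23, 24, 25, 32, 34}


Set A = {6, 8, 10, 18, 21, 25, 26, 31, 34, 36}
Set B = {3, 11, 17, 20, 23, 24, 25, 32, 34}
A △ B = (A \ B) ∪ (B \ A)
Elements in A but not B: {6, 8, 10, 18, 21, 26, 31, 36}
Elements in B but not A: {3, 11, 17, 20, 23, 24, 32}
A △ B = {3, 6, 8, 10, 11, 17, 18, 20, 21, 23, 24, 26, 31, 32, 36}

{3, 6, 8, 10, 11, 17, 18, 20, 21, 23, 24, 26, 31, 32, 36}


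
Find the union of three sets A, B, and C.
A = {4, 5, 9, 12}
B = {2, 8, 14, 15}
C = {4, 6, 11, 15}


Set A = {4, 5, 9, 12}
Set B = {2, 8, 14, 15}
Set C = {4, 6, 11, 15}
First, A ∪ B = {2, 4, 5, 8, 9, 12, 14, 15}
Then, (A ∪ B) ∪ C = {2, 4, 5, 6, 8, 9, 11, 12, 14, 15}

{2, 4, 5, 6, 8, 9, 11, 12, 14, 15}


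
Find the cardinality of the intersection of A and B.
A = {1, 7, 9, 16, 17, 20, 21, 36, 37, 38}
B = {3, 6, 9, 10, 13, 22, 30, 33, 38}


Set A = {1, 7, 9, 16, 17, 20, 21, 36, 37, 38}
Set B = {3, 6, 9, 10, 13, 22, 30, 33, 38}
A ∩ B = {9, 38}
|A ∩ B| = 2

2


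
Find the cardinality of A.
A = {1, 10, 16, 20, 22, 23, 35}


Set A = {1, 10, 16, 20, 22, 23, 35}
Listing elements: 1, 10, 16, 20, 22, 23, 35
Counting: 7 elements
|A| = 7

7


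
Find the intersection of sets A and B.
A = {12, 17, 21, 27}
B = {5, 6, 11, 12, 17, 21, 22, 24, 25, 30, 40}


Set A = {12, 17, 21, 27}
Set B = {5, 6, 11, 12, 17, 21, 22, 24, 25, 30, 40}
A ∩ B includes only elements in both sets.
Check each element of A against B:
12 ✓, 17 ✓, 21 ✓, 27 ✗
A ∩ B = {12, 17, 21}

{12, 17, 21}


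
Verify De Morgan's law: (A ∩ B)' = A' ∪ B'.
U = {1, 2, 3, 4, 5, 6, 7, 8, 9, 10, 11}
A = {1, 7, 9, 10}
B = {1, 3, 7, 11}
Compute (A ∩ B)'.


U = {1, 2, 3, 4, 5, 6, 7, 8, 9, 10, 11}
A = {1, 7, 9, 10}, B = {1, 3, 7, 11}
A ∩ B = {1, 7}
(A ∩ B)' = U \ (A ∩ B) = {2, 3, 4, 5, 6, 8, 9, 10, 11}
Verification via A' ∪ B': A' = {2, 3, 4, 5, 6, 8, 11}, B' = {2, 4, 5, 6, 8, 9, 10}
A' ∪ B' = {2, 3, 4, 5, 6, 8, 9, 10, 11} ✓

{2, 3, 4, 5, 6, 8, 9, 10, 11}


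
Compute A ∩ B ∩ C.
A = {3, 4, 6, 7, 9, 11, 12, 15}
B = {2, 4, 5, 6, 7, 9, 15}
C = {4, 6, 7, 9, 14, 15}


Set A = {3, 4, 6, 7, 9, 11, 12, 15}
Set B = {2, 4, 5, 6, 7, 9, 15}
Set C = {4, 6, 7, 9, 14, 15}
First, A ∩ B = {4, 6, 7, 9, 15}
Then, (A ∩ B) ∩ C = {4, 6, 7, 9, 15}

{4, 6, 7, 9, 15}


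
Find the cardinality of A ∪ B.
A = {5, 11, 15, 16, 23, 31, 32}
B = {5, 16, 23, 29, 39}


Set A = {5, 11, 15, 16, 23, 31, 32}, |A| = 7
Set B = {5, 16, 23, 29, 39}, |B| = 5
A ∩ B = {5, 16, 23}, |A ∩ B| = 3
|A ∪ B| = |A| + |B| - |A ∩ B| = 7 + 5 - 3 = 9

9


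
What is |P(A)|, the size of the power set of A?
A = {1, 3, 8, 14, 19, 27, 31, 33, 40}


Set A = {1, 3, 8, 14, 19, 27, 31, 33, 40}
|A| = 9
The power set P(A) contains all subsets of A.
|P(A)| = 2^|A| = 2^9 = 512

512


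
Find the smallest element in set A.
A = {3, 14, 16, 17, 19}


Set A = {3, 14, 16, 17, 19}
Elements in ascending order: 3, 14, 16, 17, 19
The smallest element is 3.

3


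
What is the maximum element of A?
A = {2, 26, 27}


Set A = {2, 26, 27}
Elements in ascending order: 2, 26, 27
The largest element is 27.

27


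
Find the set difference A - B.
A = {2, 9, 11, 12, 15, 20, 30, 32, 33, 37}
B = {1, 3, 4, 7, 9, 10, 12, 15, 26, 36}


Set A = {2, 9, 11, 12, 15, 20, 30, 32, 33, 37}
Set B = {1, 3, 4, 7, 9, 10, 12, 15, 26, 36}
A \ B includes elements in A that are not in B.
Check each element of A:
2 (not in B, keep), 9 (in B, remove), 11 (not in B, keep), 12 (in B, remove), 15 (in B, remove), 20 (not in B, keep), 30 (not in B, keep), 32 (not in B, keep), 33 (not in B, keep), 37 (not in B, keep)
A \ B = {2, 11, 20, 30, 32, 33, 37}

{2, 11, 20, 30, 32, 33, 37}


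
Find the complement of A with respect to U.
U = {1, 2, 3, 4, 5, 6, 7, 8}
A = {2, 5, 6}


Universal set U = {1, 2, 3, 4, 5, 6, 7, 8}
Set A = {2, 5, 6}
A' = U \ A = elements in U but not in A
Checking each element of U:
1 (not in A, include), 2 (in A, exclude), 3 (not in A, include), 4 (not in A, include), 5 (in A, exclude), 6 (in A, exclude), 7 (not in A, include), 8 (not in A, include)
A' = {1, 3, 4, 7, 8}

{1, 3, 4, 7, 8}


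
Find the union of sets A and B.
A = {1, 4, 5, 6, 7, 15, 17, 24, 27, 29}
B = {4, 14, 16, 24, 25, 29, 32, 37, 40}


Set A = {1, 4, 5, 6, 7, 15, 17, 24, 27, 29}
Set B = {4, 14, 16, 24, 25, 29, 32, 37, 40}
A ∪ B includes all elements in either set.
Elements from A: {1, 4, 5, 6, 7, 15, 17, 24, 27, 29}
Elements from B not already included: {14, 16, 25, 32, 37, 40}
A ∪ B = {1, 4, 5, 6, 7, 14, 15, 16, 17, 24, 25, 27, 29, 32, 37, 40}

{1, 4, 5, 6, 7, 14, 15, 16, 17, 24, 25, 27, 29, 32, 37, 40}


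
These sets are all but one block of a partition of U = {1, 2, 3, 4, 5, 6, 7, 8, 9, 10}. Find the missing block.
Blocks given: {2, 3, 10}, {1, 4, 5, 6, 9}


U = {1, 2, 3, 4, 5, 6, 7, 8, 9, 10}
Shown blocks: {2, 3, 10}, {1, 4, 5, 6, 9}
A partition's blocks are pairwise disjoint and cover U, so the missing block = U \ (union of shown blocks).
Union of shown blocks: {1, 2, 3, 4, 5, 6, 9, 10}
Missing block = U \ (union) = {7, 8}

{7, 8}


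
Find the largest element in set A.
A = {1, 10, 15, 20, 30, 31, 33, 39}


Set A = {1, 10, 15, 20, 30, 31, 33, 39}
Elements in ascending order: 1, 10, 15, 20, 30, 31, 33, 39
The largest element is 39.

39


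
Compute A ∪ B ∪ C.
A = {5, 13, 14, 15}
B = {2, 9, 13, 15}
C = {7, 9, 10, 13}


Set A = {5, 13, 14, 15}
Set B = {2, 9, 13, 15}
Set C = {7, 9, 10, 13}
First, A ∪ B = {2, 5, 9, 13, 14, 15}
Then, (A ∪ B) ∪ C = {2, 5, 7, 9, 10, 13, 14, 15}

{2, 5, 7, 9, 10, 13, 14, 15}


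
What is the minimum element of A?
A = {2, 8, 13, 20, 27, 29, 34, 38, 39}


Set A = {2, 8, 13, 20, 27, 29, 34, 38, 39}
Elements in ascending order: 2, 8, 13, 20, 27, 29, 34, 38, 39
The smallest element is 2.

2


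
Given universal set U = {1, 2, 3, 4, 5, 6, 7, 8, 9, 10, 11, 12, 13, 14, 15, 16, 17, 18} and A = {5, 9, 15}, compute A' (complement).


Universal set U = {1, 2, 3, 4, 5, 6, 7, 8, 9, 10, 11, 12, 13, 14, 15, 16, 17, 18}
Set A = {5, 9, 15}
A' = U \ A = elements in U but not in A
Checking each element of U:
1 (not in A, include), 2 (not in A, include), 3 (not in A, include), 4 (not in A, include), 5 (in A, exclude), 6 (not in A, include), 7 (not in A, include), 8 (not in A, include), 9 (in A, exclude), 10 (not in A, include), 11 (not in A, include), 12 (not in A, include), 13 (not in A, include), 14 (not in A, include), 15 (in A, exclude), 16 (not in A, include), 17 (not in A, include), 18 (not in A, include)
A' = {1, 2, 3, 4, 6, 7, 8, 10, 11, 12, 13, 14, 16, 17, 18}

{1, 2, 3, 4, 6, 7, 8, 10, 11, 12, 13, 14, 16, 17, 18}


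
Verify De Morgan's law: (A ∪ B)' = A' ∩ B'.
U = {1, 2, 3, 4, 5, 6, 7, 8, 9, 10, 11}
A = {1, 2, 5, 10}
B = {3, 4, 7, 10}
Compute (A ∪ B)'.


U = {1, 2, 3, 4, 5, 6, 7, 8, 9, 10, 11}
A = {1, 2, 5, 10}, B = {3, 4, 7, 10}
A ∪ B = {1, 2, 3, 4, 5, 7, 10}
(A ∪ B)' = U \ (A ∪ B) = {6, 8, 9, 11}
Verification via A' ∩ B': A' = {3, 4, 6, 7, 8, 9, 11}, B' = {1, 2, 5, 6, 8, 9, 11}
A' ∩ B' = {6, 8, 9, 11} ✓

{6, 8, 9, 11}


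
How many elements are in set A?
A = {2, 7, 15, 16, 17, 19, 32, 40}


Set A = {2, 7, 15, 16, 17, 19, 32, 40}
Listing elements: 2, 7, 15, 16, 17, 19, 32, 40
Counting: 8 elements
|A| = 8

8


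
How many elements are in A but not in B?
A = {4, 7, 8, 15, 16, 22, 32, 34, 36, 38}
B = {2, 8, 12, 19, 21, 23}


Set A = {4, 7, 8, 15, 16, 22, 32, 34, 36, 38}
Set B = {2, 8, 12, 19, 21, 23}
A \ B = {4, 7, 15, 16, 22, 32, 34, 36, 38}
|A \ B| = 9

9


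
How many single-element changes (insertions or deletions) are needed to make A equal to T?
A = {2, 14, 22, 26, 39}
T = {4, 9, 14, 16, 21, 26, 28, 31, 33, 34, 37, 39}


Set A = {2, 14, 22, 26, 39}
Set T = {4, 9, 14, 16, 21, 26, 28, 31, 33, 34, 37, 39}
Elements to remove from A (in A, not in T): {2, 22} → 2 removals
Elements to add to A (in T, not in A): {4, 9, 16, 21, 28, 31, 33, 34, 37} → 9 additions
Total edits = 2 + 9 = 11

11


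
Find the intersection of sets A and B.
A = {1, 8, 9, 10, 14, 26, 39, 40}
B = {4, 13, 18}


Set A = {1, 8, 9, 10, 14, 26, 39, 40}
Set B = {4, 13, 18}
A ∩ B includes only elements in both sets.
Check each element of A against B:
1 ✗, 8 ✗, 9 ✗, 10 ✗, 14 ✗, 26 ✗, 39 ✗, 40 ✗
A ∩ B = {}

{}


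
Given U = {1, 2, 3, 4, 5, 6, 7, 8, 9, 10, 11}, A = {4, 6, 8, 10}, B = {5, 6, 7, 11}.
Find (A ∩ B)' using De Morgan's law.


U = {1, 2, 3, 4, 5, 6, 7, 8, 9, 10, 11}
A = {4, 6, 8, 10}, B = {5, 6, 7, 11}
A ∩ B = {6}
(A ∩ B)' = U \ (A ∩ B) = {1, 2, 3, 4, 5, 7, 8, 9, 10, 11}
Verification via A' ∪ B': A' = {1, 2, 3, 5, 7, 9, 11}, B' = {1, 2, 3, 4, 8, 9, 10}
A' ∪ B' = {1, 2, 3, 4, 5, 7, 8, 9, 10, 11} ✓

{1, 2, 3, 4, 5, 7, 8, 9, 10, 11}


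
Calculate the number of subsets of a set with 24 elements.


The set has 24 elements.
The power set contains all possible subsets.
|P(A)| = 2^|A| = 2^24 = 16777216

16777216


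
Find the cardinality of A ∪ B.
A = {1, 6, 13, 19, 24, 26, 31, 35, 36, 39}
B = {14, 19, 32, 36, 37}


Set A = {1, 6, 13, 19, 24, 26, 31, 35, 36, 39}, |A| = 10
Set B = {14, 19, 32, 36, 37}, |B| = 5
A ∩ B = {19, 36}, |A ∩ B| = 2
|A ∪ B| = |A| + |B| - |A ∩ B| = 10 + 5 - 2 = 13

13


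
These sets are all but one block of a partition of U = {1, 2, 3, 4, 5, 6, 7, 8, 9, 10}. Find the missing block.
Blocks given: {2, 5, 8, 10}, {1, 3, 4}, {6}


U = {1, 2, 3, 4, 5, 6, 7, 8, 9, 10}
Shown blocks: {2, 5, 8, 10}, {1, 3, 4}, {6}
A partition's blocks are pairwise disjoint and cover U, so the missing block = U \ (union of shown blocks).
Union of shown blocks: {1, 2, 3, 4, 5, 6, 8, 10}
Missing block = U \ (union) = {7, 9}

{7, 9}


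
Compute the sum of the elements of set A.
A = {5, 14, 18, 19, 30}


Set A = {5, 14, 18, 19, 30}
Sum = 5 + 14 + 18 + 19 + 30 = 86

86


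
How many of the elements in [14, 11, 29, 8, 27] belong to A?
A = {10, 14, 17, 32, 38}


Set A = {10, 14, 17, 32, 38}
Candidates: [14, 11, 29, 8, 27]
Check each candidate:
14 ∈ A, 11 ∉ A, 29 ∉ A, 8 ∉ A, 27 ∉ A
Count of candidates in A: 1

1


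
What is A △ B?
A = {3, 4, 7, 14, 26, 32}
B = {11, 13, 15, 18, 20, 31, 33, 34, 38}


Set A = {3, 4, 7, 14, 26, 32}
Set B = {11, 13, 15, 18, 20, 31, 33, 34, 38}
A △ B = (A \ B) ∪ (B \ A)
Elements in A but not B: {3, 4, 7, 14, 26, 32}
Elements in B but not A: {11, 13, 15, 18, 20, 31, 33, 34, 38}
A △ B = {3, 4, 7, 11, 13, 14, 15, 18, 20, 26, 31, 32, 33, 34, 38}

{3, 4, 7, 11, 13, 14, 15, 18, 20, 26, 31, 32, 33, 34, 38}


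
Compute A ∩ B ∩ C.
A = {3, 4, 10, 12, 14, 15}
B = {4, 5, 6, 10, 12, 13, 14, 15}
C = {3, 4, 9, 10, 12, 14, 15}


Set A = {3, 4, 10, 12, 14, 15}
Set B = {4, 5, 6, 10, 12, 13, 14, 15}
Set C = {3, 4, 9, 10, 12, 14, 15}
First, A ∩ B = {4, 10, 12, 14, 15}
Then, (A ∩ B) ∩ C = {4, 10, 12, 14, 15}

{4, 10, 12, 14, 15}


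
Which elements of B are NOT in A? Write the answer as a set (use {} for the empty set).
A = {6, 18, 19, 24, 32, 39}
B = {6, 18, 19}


Set A = {6, 18, 19, 24, 32, 39}
Set B = {6, 18, 19}
Check each element of B against A:
6 ∈ A, 18 ∈ A, 19 ∈ A
Elements of B not in A: {}

{}


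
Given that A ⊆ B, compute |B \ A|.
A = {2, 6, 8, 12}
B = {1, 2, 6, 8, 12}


Set A = {2, 6, 8, 12}, |A| = 4
Set B = {1, 2, 6, 8, 12}, |B| = 5
Since A ⊆ B: B \ A = {1}
|B| - |A| = 5 - 4 = 1

1


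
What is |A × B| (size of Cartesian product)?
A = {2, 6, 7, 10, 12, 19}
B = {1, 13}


Set A = {2, 6, 7, 10, 12, 19} has 6 elements.
Set B = {1, 13} has 2 elements.
|A × B| = |A| × |B| = 6 × 2 = 12

12


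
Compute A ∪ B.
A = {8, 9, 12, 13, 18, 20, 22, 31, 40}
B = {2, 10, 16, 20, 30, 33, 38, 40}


Set A = {8, 9, 12, 13, 18, 20, 22, 31, 40}
Set B = {2, 10, 16, 20, 30, 33, 38, 40}
A ∪ B includes all elements in either set.
Elements from A: {8, 9, 12, 13, 18, 20, 22, 31, 40}
Elements from B not already included: {2, 10, 16, 30, 33, 38}
A ∪ B = {2, 8, 9, 10, 12, 13, 16, 18, 20, 22, 30, 31, 33, 38, 40}

{2, 8, 9, 10, 12, 13, 16, 18, 20, 22, 30, 31, 33, 38, 40}


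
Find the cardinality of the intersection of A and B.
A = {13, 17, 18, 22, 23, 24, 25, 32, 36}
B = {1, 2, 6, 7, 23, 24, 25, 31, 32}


Set A = {13, 17, 18, 22, 23, 24, 25, 32, 36}
Set B = {1, 2, 6, 7, 23, 24, 25, 31, 32}
A ∩ B = {23, 24, 25, 32}
|A ∩ B| = 4

4


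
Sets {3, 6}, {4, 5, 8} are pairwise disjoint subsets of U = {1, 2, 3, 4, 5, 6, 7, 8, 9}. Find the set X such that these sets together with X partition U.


U = {1, 2, 3, 4, 5, 6, 7, 8, 9}
Shown blocks: {3, 6}, {4, 5, 8}
A partition's blocks are pairwise disjoint and cover U, so the missing block = U \ (union of shown blocks).
Union of shown blocks: {3, 4, 5, 6, 8}
Missing block = U \ (union) = {1, 2, 7, 9}

{1, 2, 7, 9}


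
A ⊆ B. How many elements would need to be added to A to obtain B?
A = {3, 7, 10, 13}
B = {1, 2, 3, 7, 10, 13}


Set A = {3, 7, 10, 13}, |A| = 4
Set B = {1, 2, 3, 7, 10, 13}, |B| = 6
Since A ⊆ B: B \ A = {1, 2}
|B| - |A| = 6 - 4 = 2

2


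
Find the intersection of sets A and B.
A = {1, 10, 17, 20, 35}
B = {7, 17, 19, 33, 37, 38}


Set A = {1, 10, 17, 20, 35}
Set B = {7, 17, 19, 33, 37, 38}
A ∩ B includes only elements in both sets.
Check each element of A against B:
1 ✗, 10 ✗, 17 ✓, 20 ✗, 35 ✗
A ∩ B = {17}

{17}


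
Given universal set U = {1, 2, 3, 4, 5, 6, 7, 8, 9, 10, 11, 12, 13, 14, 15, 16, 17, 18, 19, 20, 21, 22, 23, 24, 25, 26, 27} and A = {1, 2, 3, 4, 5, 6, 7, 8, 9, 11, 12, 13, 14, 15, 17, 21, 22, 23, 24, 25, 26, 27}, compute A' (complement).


Universal set U = {1, 2, 3, 4, 5, 6, 7, 8, 9, 10, 11, 12, 13, 14, 15, 16, 17, 18, 19, 20, 21, 22, 23, 24, 25, 26, 27}
Set A = {1, 2, 3, 4, 5, 6, 7, 8, 9, 11, 12, 13, 14, 15, 17, 21, 22, 23, 24, 25, 26, 27}
A' = U \ A = elements in U but not in A
Checking each element of U:
1 (in A, exclude), 2 (in A, exclude), 3 (in A, exclude), 4 (in A, exclude), 5 (in A, exclude), 6 (in A, exclude), 7 (in A, exclude), 8 (in A, exclude), 9 (in A, exclude), 10 (not in A, include), 11 (in A, exclude), 12 (in A, exclude), 13 (in A, exclude), 14 (in A, exclude), 15 (in A, exclude), 16 (not in A, include), 17 (in A, exclude), 18 (not in A, include), 19 (not in A, include), 20 (not in A, include), 21 (in A, exclude), 22 (in A, exclude), 23 (in A, exclude), 24 (in A, exclude), 25 (in A, exclude), 26 (in A, exclude), 27 (in A, exclude)
A' = {10, 16, 18, 19, 20}

{10, 16, 18, 19, 20}


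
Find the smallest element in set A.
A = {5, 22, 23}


Set A = {5, 22, 23}
Elements in ascending order: 5, 22, 23
The smallest element is 5.

5


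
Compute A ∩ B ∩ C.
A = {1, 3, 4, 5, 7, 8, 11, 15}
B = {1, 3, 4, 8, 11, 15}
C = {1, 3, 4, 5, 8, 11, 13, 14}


Set A = {1, 3, 4, 5, 7, 8, 11, 15}
Set B = {1, 3, 4, 8, 11, 15}
Set C = {1, 3, 4, 5, 8, 11, 13, 14}
First, A ∩ B = {1, 3, 4, 8, 11, 15}
Then, (A ∩ B) ∩ C = {1, 3, 4, 8, 11}

{1, 3, 4, 8, 11}


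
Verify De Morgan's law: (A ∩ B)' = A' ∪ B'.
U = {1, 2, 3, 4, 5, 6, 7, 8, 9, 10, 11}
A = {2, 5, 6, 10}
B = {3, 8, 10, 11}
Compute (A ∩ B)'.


U = {1, 2, 3, 4, 5, 6, 7, 8, 9, 10, 11}
A = {2, 5, 6, 10}, B = {3, 8, 10, 11}
A ∩ B = {10}
(A ∩ B)' = U \ (A ∩ B) = {1, 2, 3, 4, 5, 6, 7, 8, 9, 11}
Verification via A' ∪ B': A' = {1, 3, 4, 7, 8, 9, 11}, B' = {1, 2, 4, 5, 6, 7, 9}
A' ∪ B' = {1, 2, 3, 4, 5, 6, 7, 8, 9, 11} ✓

{1, 2, 3, 4, 5, 6, 7, 8, 9, 11}


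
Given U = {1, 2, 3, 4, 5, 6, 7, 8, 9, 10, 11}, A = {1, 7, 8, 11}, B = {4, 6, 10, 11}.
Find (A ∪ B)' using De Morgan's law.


U = {1, 2, 3, 4, 5, 6, 7, 8, 9, 10, 11}
A = {1, 7, 8, 11}, B = {4, 6, 10, 11}
A ∪ B = {1, 4, 6, 7, 8, 10, 11}
(A ∪ B)' = U \ (A ∪ B) = {2, 3, 5, 9}
Verification via A' ∩ B': A' = {2, 3, 4, 5, 6, 9, 10}, B' = {1, 2, 3, 5, 7, 8, 9}
A' ∩ B' = {2, 3, 5, 9} ✓

{2, 3, 5, 9}


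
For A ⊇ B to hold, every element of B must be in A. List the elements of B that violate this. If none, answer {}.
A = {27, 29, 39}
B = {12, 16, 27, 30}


Set A = {27, 29, 39}
Set B = {12, 16, 27, 30}
Check each element of B against A:
12 ∉ A (include), 16 ∉ A (include), 27 ∈ A, 30 ∉ A (include)
Elements of B not in A: {12, 16, 30}

{12, 16, 30}


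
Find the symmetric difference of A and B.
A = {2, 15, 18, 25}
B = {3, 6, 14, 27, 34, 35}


Set A = {2, 15, 18, 25}
Set B = {3, 6, 14, 27, 34, 35}
A △ B = (A \ B) ∪ (B \ A)
Elements in A but not B: {2, 15, 18, 25}
Elements in B but not A: {3, 6, 14, 27, 34, 35}
A △ B = {2, 3, 6, 14, 15, 18, 25, 27, 34, 35}

{2, 3, 6, 14, 15, 18, 25, 27, 34, 35}


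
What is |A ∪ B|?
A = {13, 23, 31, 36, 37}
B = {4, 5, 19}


Set A = {13, 23, 31, 36, 37}, |A| = 5
Set B = {4, 5, 19}, |B| = 3
A ∩ B = {}, |A ∩ B| = 0
|A ∪ B| = |A| + |B| - |A ∩ B| = 5 + 3 - 0 = 8

8


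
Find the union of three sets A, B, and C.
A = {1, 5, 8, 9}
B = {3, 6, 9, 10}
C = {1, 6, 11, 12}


Set A = {1, 5, 8, 9}
Set B = {3, 6, 9, 10}
Set C = {1, 6, 11, 12}
First, A ∪ B = {1, 3, 5, 6, 8, 9, 10}
Then, (A ∪ B) ∪ C = {1, 3, 5, 6, 8, 9, 10, 11, 12}

{1, 3, 5, 6, 8, 9, 10, 11, 12}


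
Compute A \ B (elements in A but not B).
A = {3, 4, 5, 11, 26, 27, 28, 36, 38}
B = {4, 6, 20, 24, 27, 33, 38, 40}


Set A = {3, 4, 5, 11, 26, 27, 28, 36, 38}
Set B = {4, 6, 20, 24, 27, 33, 38, 40}
A \ B includes elements in A that are not in B.
Check each element of A:
3 (not in B, keep), 4 (in B, remove), 5 (not in B, keep), 11 (not in B, keep), 26 (not in B, keep), 27 (in B, remove), 28 (not in B, keep), 36 (not in B, keep), 38 (in B, remove)
A \ B = {3, 5, 11, 26, 28, 36}

{3, 5, 11, 26, 28, 36}


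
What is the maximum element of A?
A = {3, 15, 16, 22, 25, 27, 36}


Set A = {3, 15, 16, 22, 25, 27, 36}
Elements in ascending order: 3, 15, 16, 22, 25, 27, 36
The largest element is 36.

36


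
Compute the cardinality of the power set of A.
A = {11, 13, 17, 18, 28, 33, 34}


Set A = {11, 13, 17, 18, 28, 33, 34}
|A| = 7
The power set P(A) contains all subsets of A.
|P(A)| = 2^|A| = 2^7 = 128

128


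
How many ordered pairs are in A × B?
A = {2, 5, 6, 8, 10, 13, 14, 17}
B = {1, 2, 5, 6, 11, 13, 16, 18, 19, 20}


Set A = {2, 5, 6, 8, 10, 13, 14, 17} has 8 elements.
Set B = {1, 2, 5, 6, 11, 13, 16, 18, 19, 20} has 10 elements.
|A × B| = |A| × |B| = 8 × 10 = 80

80


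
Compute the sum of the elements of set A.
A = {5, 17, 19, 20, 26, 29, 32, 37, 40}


Set A = {5, 17, 19, 20, 26, 29, 32, 37, 40}
Sum = 5 + 17 + 19 + 20 + 26 + 29 + 32 + 37 + 40 = 225

225


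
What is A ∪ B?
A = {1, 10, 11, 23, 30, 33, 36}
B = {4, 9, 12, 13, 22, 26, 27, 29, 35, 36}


Set A = {1, 10, 11, 23, 30, 33, 36}
Set B = {4, 9, 12, 13, 22, 26, 27, 29, 35, 36}
A ∪ B includes all elements in either set.
Elements from A: {1, 10, 11, 23, 30, 33, 36}
Elements from B not already included: {4, 9, 12, 13, 22, 26, 27, 29, 35}
A ∪ B = {1, 4, 9, 10, 11, 12, 13, 22, 23, 26, 27, 29, 30, 33, 35, 36}

{1, 4, 9, 10, 11, 12, 13, 22, 23, 26, 27, 29, 30, 33, 35, 36}


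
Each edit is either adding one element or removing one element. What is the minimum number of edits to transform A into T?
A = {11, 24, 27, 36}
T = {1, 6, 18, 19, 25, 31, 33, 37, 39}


Set A = {11, 24, 27, 36}
Set T = {1, 6, 18, 19, 25, 31, 33, 37, 39}
Elements to remove from A (in A, not in T): {11, 24, 27, 36} → 4 removals
Elements to add to A (in T, not in A): {1, 6, 18, 19, 25, 31, 33, 37, 39} → 9 additions
Total edits = 4 + 9 = 13

13


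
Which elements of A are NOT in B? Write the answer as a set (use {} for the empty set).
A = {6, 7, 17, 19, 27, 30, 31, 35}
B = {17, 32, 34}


Set A = {6, 7, 17, 19, 27, 30, 31, 35}
Set B = {17, 32, 34}
Check each element of A against B:
6 ∉ B (include), 7 ∉ B (include), 17 ∈ B, 19 ∉ B (include), 27 ∉ B (include), 30 ∉ B (include), 31 ∉ B (include), 35 ∉ B (include)
Elements of A not in B: {6, 7, 19, 27, 30, 31, 35}

{6, 7, 19, 27, 30, 31, 35}


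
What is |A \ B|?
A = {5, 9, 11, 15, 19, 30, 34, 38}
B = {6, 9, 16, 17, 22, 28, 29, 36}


Set A = {5, 9, 11, 15, 19, 30, 34, 38}
Set B = {6, 9, 16, 17, 22, 28, 29, 36}
A \ B = {5, 11, 15, 19, 30, 34, 38}
|A \ B| = 7

7


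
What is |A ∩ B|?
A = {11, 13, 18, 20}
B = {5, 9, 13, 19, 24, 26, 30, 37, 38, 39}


Set A = {11, 13, 18, 20}
Set B = {5, 9, 13, 19, 24, 26, 30, 37, 38, 39}
A ∩ B = {13}
|A ∩ B| = 1

1


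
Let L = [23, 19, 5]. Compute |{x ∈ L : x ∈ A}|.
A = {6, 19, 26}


Set A = {6, 19, 26}
Candidates: [23, 19, 5]
Check each candidate:
23 ∉ A, 19 ∈ A, 5 ∉ A
Count of candidates in A: 1

1


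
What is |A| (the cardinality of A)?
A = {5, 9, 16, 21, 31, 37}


Set A = {5, 9, 16, 21, 31, 37}
Listing elements: 5, 9, 16, 21, 31, 37
Counting: 6 elements
|A| = 6

6


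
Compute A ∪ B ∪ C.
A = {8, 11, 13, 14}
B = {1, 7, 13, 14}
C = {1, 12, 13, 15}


Set A = {8, 11, 13, 14}
Set B = {1, 7, 13, 14}
Set C = {1, 12, 13, 15}
First, A ∪ B = {1, 7, 8, 11, 13, 14}
Then, (A ∪ B) ∪ C = {1, 7, 8, 11, 12, 13, 14, 15}

{1, 7, 8, 11, 12, 13, 14, 15}


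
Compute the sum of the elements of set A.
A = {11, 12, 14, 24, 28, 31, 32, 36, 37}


Set A = {11, 12, 14, 24, 28, 31, 32, 36, 37}
Sum = 11 + 12 + 14 + 24 + 28 + 31 + 32 + 36 + 37 = 225

225


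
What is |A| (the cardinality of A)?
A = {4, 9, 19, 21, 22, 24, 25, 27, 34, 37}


Set A = {4, 9, 19, 21, 22, 24, 25, 27, 34, 37}
Listing elements: 4, 9, 19, 21, 22, 24, 25, 27, 34, 37
Counting: 10 elements
|A| = 10

10


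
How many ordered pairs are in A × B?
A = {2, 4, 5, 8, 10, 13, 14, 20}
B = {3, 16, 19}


Set A = {2, 4, 5, 8, 10, 13, 14, 20} has 8 elements.
Set B = {3, 16, 19} has 3 elements.
|A × B| = |A| × |B| = 8 × 3 = 24

24


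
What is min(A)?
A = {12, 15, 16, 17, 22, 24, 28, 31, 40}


Set A = {12, 15, 16, 17, 22, 24, 28, 31, 40}
Elements in ascending order: 12, 15, 16, 17, 22, 24, 28, 31, 40
The smallest element is 12.

12


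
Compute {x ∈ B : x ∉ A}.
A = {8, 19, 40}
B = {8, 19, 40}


Set A = {8, 19, 40}
Set B = {8, 19, 40}
Check each element of B against A:
8 ∈ A, 19 ∈ A, 40 ∈ A
Elements of B not in A: {}

{}


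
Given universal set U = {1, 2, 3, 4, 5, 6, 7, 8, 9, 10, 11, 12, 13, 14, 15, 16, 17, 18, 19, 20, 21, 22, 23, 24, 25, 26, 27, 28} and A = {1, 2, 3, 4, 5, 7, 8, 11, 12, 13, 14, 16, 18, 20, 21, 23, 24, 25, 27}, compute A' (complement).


Universal set U = {1, 2, 3, 4, 5, 6, 7, 8, 9, 10, 11, 12, 13, 14, 15, 16, 17, 18, 19, 20, 21, 22, 23, 24, 25, 26, 27, 28}
Set A = {1, 2, 3, 4, 5, 7, 8, 11, 12, 13, 14, 16, 18, 20, 21, 23, 24, 25, 27}
A' = U \ A = elements in U but not in A
Checking each element of U:
1 (in A, exclude), 2 (in A, exclude), 3 (in A, exclude), 4 (in A, exclude), 5 (in A, exclude), 6 (not in A, include), 7 (in A, exclude), 8 (in A, exclude), 9 (not in A, include), 10 (not in A, include), 11 (in A, exclude), 12 (in A, exclude), 13 (in A, exclude), 14 (in A, exclude), 15 (not in A, include), 16 (in A, exclude), 17 (not in A, include), 18 (in A, exclude), 19 (not in A, include), 20 (in A, exclude), 21 (in A, exclude), 22 (not in A, include), 23 (in A, exclude), 24 (in A, exclude), 25 (in A, exclude), 26 (not in A, include), 27 (in A, exclude), 28 (not in A, include)
A' = {6, 9, 10, 15, 17, 19, 22, 26, 28}

{6, 9, 10, 15, 17, 19, 22, 26, 28}


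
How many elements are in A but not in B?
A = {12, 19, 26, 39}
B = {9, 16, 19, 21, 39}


Set A = {12, 19, 26, 39}
Set B = {9, 16, 19, 21, 39}
A \ B = {12, 26}
|A \ B| = 2

2


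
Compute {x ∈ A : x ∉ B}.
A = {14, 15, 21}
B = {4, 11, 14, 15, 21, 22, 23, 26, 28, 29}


Set A = {14, 15, 21}
Set B = {4, 11, 14, 15, 21, 22, 23, 26, 28, 29}
Check each element of A against B:
14 ∈ B, 15 ∈ B, 21 ∈ B
Elements of A not in B: {}

{}


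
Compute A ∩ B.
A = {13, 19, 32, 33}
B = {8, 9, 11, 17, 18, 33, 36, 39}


Set A = {13, 19, 32, 33}
Set B = {8, 9, 11, 17, 18, 33, 36, 39}
A ∩ B includes only elements in both sets.
Check each element of A against B:
13 ✗, 19 ✗, 32 ✗, 33 ✓
A ∩ B = {33}

{33}


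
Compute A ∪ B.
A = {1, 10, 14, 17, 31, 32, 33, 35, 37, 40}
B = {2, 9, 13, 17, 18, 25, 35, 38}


Set A = {1, 10, 14, 17, 31, 32, 33, 35, 37, 40}
Set B = {2, 9, 13, 17, 18, 25, 35, 38}
A ∪ B includes all elements in either set.
Elements from A: {1, 10, 14, 17, 31, 32, 33, 35, 37, 40}
Elements from B not already included: {2, 9, 13, 18, 25, 38}
A ∪ B = {1, 2, 9, 10, 13, 14, 17, 18, 25, 31, 32, 33, 35, 37, 38, 40}

{1, 2, 9, 10, 13, 14, 17, 18, 25, 31, 32, 33, 35, 37, 38, 40}


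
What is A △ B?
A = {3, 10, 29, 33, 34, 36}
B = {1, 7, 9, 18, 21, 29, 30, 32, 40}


Set A = {3, 10, 29, 33, 34, 36}
Set B = {1, 7, 9, 18, 21, 29, 30, 32, 40}
A △ B = (A \ B) ∪ (B \ A)
Elements in A but not B: {3, 10, 33, 34, 36}
Elements in B but not A: {1, 7, 9, 18, 21, 30, 32, 40}
A △ B = {1, 3, 7, 9, 10, 18, 21, 30, 32, 33, 34, 36, 40}

{1, 3, 7, 9, 10, 18, 21, 30, 32, 33, 34, 36, 40}


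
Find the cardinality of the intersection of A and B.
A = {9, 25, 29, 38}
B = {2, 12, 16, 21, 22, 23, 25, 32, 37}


Set A = {9, 25, 29, 38}
Set B = {2, 12, 16, 21, 22, 23, 25, 32, 37}
A ∩ B = {25}
|A ∩ B| = 1

1


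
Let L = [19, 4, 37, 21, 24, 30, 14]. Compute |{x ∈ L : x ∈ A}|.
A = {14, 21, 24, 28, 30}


Set A = {14, 21, 24, 28, 30}
Candidates: [19, 4, 37, 21, 24, 30, 14]
Check each candidate:
19 ∉ A, 4 ∉ A, 37 ∉ A, 21 ∈ A, 24 ∈ A, 30 ∈ A, 14 ∈ A
Count of candidates in A: 4

4


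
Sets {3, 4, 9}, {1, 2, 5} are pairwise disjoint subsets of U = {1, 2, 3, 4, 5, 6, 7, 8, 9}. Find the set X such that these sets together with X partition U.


U = {1, 2, 3, 4, 5, 6, 7, 8, 9}
Shown blocks: {3, 4, 9}, {1, 2, 5}
A partition's blocks are pairwise disjoint and cover U, so the missing block = U \ (union of shown blocks).
Union of shown blocks: {1, 2, 3, 4, 5, 9}
Missing block = U \ (union) = {6, 7, 8}

{6, 7, 8}


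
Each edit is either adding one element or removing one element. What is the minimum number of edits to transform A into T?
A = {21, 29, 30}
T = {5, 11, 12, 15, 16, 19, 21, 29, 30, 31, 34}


Set A = {21, 29, 30}
Set T = {5, 11, 12, 15, 16, 19, 21, 29, 30, 31, 34}
Elements to remove from A (in A, not in T): {} → 0 removals
Elements to add to A (in T, not in A): {5, 11, 12, 15, 16, 19, 31, 34} → 8 additions
Total edits = 0 + 8 = 8

8


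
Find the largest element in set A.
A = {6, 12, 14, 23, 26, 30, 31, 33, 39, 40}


Set A = {6, 12, 14, 23, 26, 30, 31, 33, 39, 40}
Elements in ascending order: 6, 12, 14, 23, 26, 30, 31, 33, 39, 40
The largest element is 40.

40


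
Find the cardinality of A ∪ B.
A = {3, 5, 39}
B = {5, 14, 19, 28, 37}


Set A = {3, 5, 39}, |A| = 3
Set B = {5, 14, 19, 28, 37}, |B| = 5
A ∩ B = {5}, |A ∩ B| = 1
|A ∪ B| = |A| + |B| - |A ∩ B| = 3 + 5 - 1 = 7

7


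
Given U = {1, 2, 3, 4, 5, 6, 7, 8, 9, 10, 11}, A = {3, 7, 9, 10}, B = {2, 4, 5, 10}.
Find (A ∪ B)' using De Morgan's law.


U = {1, 2, 3, 4, 5, 6, 7, 8, 9, 10, 11}
A = {3, 7, 9, 10}, B = {2, 4, 5, 10}
A ∪ B = {2, 3, 4, 5, 7, 9, 10}
(A ∪ B)' = U \ (A ∪ B) = {1, 6, 8, 11}
Verification via A' ∩ B': A' = {1, 2, 4, 5, 6, 8, 11}, B' = {1, 3, 6, 7, 8, 9, 11}
A' ∩ B' = {1, 6, 8, 11} ✓

{1, 6, 8, 11}


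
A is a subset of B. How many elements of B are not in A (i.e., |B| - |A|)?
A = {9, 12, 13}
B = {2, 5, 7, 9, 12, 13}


Set A = {9, 12, 13}, |A| = 3
Set B = {2, 5, 7, 9, 12, 13}, |B| = 6
Since A ⊆ B: B \ A = {2, 5, 7}
|B| - |A| = 6 - 3 = 3

3


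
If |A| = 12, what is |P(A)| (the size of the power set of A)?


The set has 12 elements.
The power set contains all possible subsets.
|P(A)| = 2^|A| = 2^12 = 4096

4096


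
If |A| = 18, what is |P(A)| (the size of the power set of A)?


The set has 18 elements.
The power set contains all possible subsets.
|P(A)| = 2^|A| = 2^18 = 262144

262144


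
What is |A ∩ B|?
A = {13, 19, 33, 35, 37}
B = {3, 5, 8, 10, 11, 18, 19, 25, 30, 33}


Set A = {13, 19, 33, 35, 37}
Set B = {3, 5, 8, 10, 11, 18, 19, 25, 30, 33}
A ∩ B = {19, 33}
|A ∩ B| = 2

2


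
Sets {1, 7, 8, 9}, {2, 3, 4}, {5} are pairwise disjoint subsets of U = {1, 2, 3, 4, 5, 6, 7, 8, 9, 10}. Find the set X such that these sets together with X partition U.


U = {1, 2, 3, 4, 5, 6, 7, 8, 9, 10}
Shown blocks: {1, 7, 8, 9}, {2, 3, 4}, {5}
A partition's blocks are pairwise disjoint and cover U, so the missing block = U \ (union of shown blocks).
Union of shown blocks: {1, 2, 3, 4, 5, 7, 8, 9}
Missing block = U \ (union) = {6, 10}

{6, 10}


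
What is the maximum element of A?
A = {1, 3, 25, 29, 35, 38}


Set A = {1, 3, 25, 29, 35, 38}
Elements in ascending order: 1, 3, 25, 29, 35, 38
The largest element is 38.

38


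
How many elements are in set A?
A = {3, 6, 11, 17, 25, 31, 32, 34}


Set A = {3, 6, 11, 17, 25, 31, 32, 34}
Listing elements: 3, 6, 11, 17, 25, 31, 32, 34
Counting: 8 elements
|A| = 8

8


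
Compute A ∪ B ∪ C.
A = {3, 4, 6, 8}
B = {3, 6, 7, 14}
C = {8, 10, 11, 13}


Set A = {3, 4, 6, 8}
Set B = {3, 6, 7, 14}
Set C = {8, 10, 11, 13}
First, A ∪ B = {3, 4, 6, 7, 8, 14}
Then, (A ∪ B) ∪ C = {3, 4, 6, 7, 8, 10, 11, 13, 14}

{3, 4, 6, 7, 8, 10, 11, 13, 14}


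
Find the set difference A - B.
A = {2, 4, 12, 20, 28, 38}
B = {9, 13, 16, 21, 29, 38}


Set A = {2, 4, 12, 20, 28, 38}
Set B = {9, 13, 16, 21, 29, 38}
A \ B includes elements in A that are not in B.
Check each element of A:
2 (not in B, keep), 4 (not in B, keep), 12 (not in B, keep), 20 (not in B, keep), 28 (not in B, keep), 38 (in B, remove)
A \ B = {2, 4, 12, 20, 28}

{2, 4, 12, 20, 28}


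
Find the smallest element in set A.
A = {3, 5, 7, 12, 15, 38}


Set A = {3, 5, 7, 12, 15, 38}
Elements in ascending order: 3, 5, 7, 12, 15, 38
The smallest element is 3.

3


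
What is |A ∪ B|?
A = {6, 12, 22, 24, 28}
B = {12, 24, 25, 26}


Set A = {6, 12, 22, 24, 28}, |A| = 5
Set B = {12, 24, 25, 26}, |B| = 4
A ∩ B = {12, 24}, |A ∩ B| = 2
|A ∪ B| = |A| + |B| - |A ∩ B| = 5 + 4 - 2 = 7

7


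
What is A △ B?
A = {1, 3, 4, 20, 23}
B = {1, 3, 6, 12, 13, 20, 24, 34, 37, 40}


Set A = {1, 3, 4, 20, 23}
Set B = {1, 3, 6, 12, 13, 20, 24, 34, 37, 40}
A △ B = (A \ B) ∪ (B \ A)
Elements in A but not B: {4, 23}
Elements in B but not A: {6, 12, 13, 24, 34, 37, 40}
A △ B = {4, 6, 12, 13, 23, 24, 34, 37, 40}

{4, 6, 12, 13, 23, 24, 34, 37, 40}


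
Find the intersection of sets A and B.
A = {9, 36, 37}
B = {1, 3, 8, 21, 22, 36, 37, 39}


Set A = {9, 36, 37}
Set B = {1, 3, 8, 21, 22, 36, 37, 39}
A ∩ B includes only elements in both sets.
Check each element of A against B:
9 ✗, 36 ✓, 37 ✓
A ∩ B = {36, 37}

{36, 37}


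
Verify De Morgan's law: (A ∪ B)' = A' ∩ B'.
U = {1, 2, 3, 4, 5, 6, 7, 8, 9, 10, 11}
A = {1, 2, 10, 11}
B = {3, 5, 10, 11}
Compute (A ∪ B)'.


U = {1, 2, 3, 4, 5, 6, 7, 8, 9, 10, 11}
A = {1, 2, 10, 11}, B = {3, 5, 10, 11}
A ∪ B = {1, 2, 3, 5, 10, 11}
(A ∪ B)' = U \ (A ∪ B) = {4, 6, 7, 8, 9}
Verification via A' ∩ B': A' = {3, 4, 5, 6, 7, 8, 9}, B' = {1, 2, 4, 6, 7, 8, 9}
A' ∩ B' = {4, 6, 7, 8, 9} ✓

{4, 6, 7, 8, 9}


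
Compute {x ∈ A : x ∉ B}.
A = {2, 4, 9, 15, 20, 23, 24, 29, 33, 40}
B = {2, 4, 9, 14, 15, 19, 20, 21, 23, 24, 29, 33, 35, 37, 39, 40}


Set A = {2, 4, 9, 15, 20, 23, 24, 29, 33, 40}
Set B = {2, 4, 9, 14, 15, 19, 20, 21, 23, 24, 29, 33, 35, 37, 39, 40}
Check each element of A against B:
2 ∈ B, 4 ∈ B, 9 ∈ B, 15 ∈ B, 20 ∈ B, 23 ∈ B, 24 ∈ B, 29 ∈ B, 33 ∈ B, 40 ∈ B
Elements of A not in B: {}

{}


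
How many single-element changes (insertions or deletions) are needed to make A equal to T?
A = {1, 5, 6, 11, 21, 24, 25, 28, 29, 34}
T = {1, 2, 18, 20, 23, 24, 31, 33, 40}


Set A = {1, 5, 6, 11, 21, 24, 25, 28, 29, 34}
Set T = {1, 2, 18, 20, 23, 24, 31, 33, 40}
Elements to remove from A (in A, not in T): {5, 6, 11, 21, 25, 28, 29, 34} → 8 removals
Elements to add to A (in T, not in A): {2, 18, 20, 23, 31, 33, 40} → 7 additions
Total edits = 8 + 7 = 15

15


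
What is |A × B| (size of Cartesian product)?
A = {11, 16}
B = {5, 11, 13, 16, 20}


Set A = {11, 16} has 2 elements.
Set B = {5, 11, 13, 16, 20} has 5 elements.
|A × B| = |A| × |B| = 2 × 5 = 10

10


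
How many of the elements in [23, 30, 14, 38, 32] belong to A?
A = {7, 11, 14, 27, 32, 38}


Set A = {7, 11, 14, 27, 32, 38}
Candidates: [23, 30, 14, 38, 32]
Check each candidate:
23 ∉ A, 30 ∉ A, 14 ∈ A, 38 ∈ A, 32 ∈ A
Count of candidates in A: 3

3


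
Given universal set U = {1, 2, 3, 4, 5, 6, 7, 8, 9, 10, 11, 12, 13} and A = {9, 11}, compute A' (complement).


Universal set U = {1, 2, 3, 4, 5, 6, 7, 8, 9, 10, 11, 12, 13}
Set A = {9, 11}
A' = U \ A = elements in U but not in A
Checking each element of U:
1 (not in A, include), 2 (not in A, include), 3 (not in A, include), 4 (not in A, include), 5 (not in A, include), 6 (not in A, include), 7 (not in A, include), 8 (not in A, include), 9 (in A, exclude), 10 (not in A, include), 11 (in A, exclude), 12 (not in A, include), 13 (not in A, include)
A' = {1, 2, 3, 4, 5, 6, 7, 8, 10, 12, 13}

{1, 2, 3, 4, 5, 6, 7, 8, 10, 12, 13}


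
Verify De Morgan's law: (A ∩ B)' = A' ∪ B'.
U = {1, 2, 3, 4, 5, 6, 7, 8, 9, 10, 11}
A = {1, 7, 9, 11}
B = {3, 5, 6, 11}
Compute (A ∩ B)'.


U = {1, 2, 3, 4, 5, 6, 7, 8, 9, 10, 11}
A = {1, 7, 9, 11}, B = {3, 5, 6, 11}
A ∩ B = {11}
(A ∩ B)' = U \ (A ∩ B) = {1, 2, 3, 4, 5, 6, 7, 8, 9, 10}
Verification via A' ∪ B': A' = {2, 3, 4, 5, 6, 8, 10}, B' = {1, 2, 4, 7, 8, 9, 10}
A' ∪ B' = {1, 2, 3, 4, 5, 6, 7, 8, 9, 10} ✓

{1, 2, 3, 4, 5, 6, 7, 8, 9, 10}
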